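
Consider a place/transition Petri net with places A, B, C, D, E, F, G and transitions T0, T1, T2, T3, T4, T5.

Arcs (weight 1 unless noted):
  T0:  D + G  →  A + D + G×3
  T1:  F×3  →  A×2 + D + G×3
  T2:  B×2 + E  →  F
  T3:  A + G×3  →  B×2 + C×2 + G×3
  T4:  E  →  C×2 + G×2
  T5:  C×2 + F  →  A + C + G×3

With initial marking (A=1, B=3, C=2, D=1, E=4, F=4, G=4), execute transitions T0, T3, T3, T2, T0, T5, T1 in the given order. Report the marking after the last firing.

step 1: fire T0:  (A=1, B=3, C=2, D=1, E=4, F=4, G=4) → (A=2, B=3, C=2, D=1, E=4, F=4, G=6)
step 2: fire T3:  (A=2, B=3, C=2, D=1, E=4, F=4, G=6) → (A=1, B=5, C=4, D=1, E=4, F=4, G=6)
step 3: fire T3:  (A=1, B=5, C=4, D=1, E=4, F=4, G=6) → (A=0, B=7, C=6, D=1, E=4, F=4, G=6)
step 4: fire T2:  (A=0, B=7, C=6, D=1, E=4, F=4, G=6) → (A=0, B=5, C=6, D=1, E=3, F=5, G=6)
step 5: fire T0:  (A=0, B=5, C=6, D=1, E=3, F=5, G=6) → (A=1, B=5, C=6, D=1, E=3, F=5, G=8)
step 6: fire T5:  (A=1, B=5, C=6, D=1, E=3, F=5, G=8) → (A=2, B=5, C=5, D=1, E=3, F=4, G=11)
step 7: fire T1:  (A=2, B=5, C=5, D=1, E=3, F=4, G=11) → (A=4, B=5, C=5, D=2, E=3, F=1, G=14)

(A=4, B=5, C=5, D=2, E=3, F=1, G=14)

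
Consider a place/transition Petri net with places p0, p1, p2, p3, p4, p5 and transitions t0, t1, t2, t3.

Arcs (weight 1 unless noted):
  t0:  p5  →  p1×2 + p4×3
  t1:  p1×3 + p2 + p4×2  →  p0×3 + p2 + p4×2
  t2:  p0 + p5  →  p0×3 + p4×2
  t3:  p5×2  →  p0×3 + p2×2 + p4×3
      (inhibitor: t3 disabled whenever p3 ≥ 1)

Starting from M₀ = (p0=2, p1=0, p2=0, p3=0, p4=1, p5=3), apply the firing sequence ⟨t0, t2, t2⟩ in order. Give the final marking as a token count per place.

step 1: fire t0:  (p0=2, p1=0, p2=0, p3=0, p4=1, p5=3) → (p0=2, p1=2, p2=0, p3=0, p4=4, p5=2)
step 2: fire t2:  (p0=2, p1=2, p2=0, p3=0, p4=4, p5=2) → (p0=4, p1=2, p2=0, p3=0, p4=6, p5=1)
step 3: fire t2:  (p0=4, p1=2, p2=0, p3=0, p4=6, p5=1) → (p0=6, p1=2, p2=0, p3=0, p4=8, p5=0)

(p0=6, p1=2, p2=0, p3=0, p4=8, p5=0)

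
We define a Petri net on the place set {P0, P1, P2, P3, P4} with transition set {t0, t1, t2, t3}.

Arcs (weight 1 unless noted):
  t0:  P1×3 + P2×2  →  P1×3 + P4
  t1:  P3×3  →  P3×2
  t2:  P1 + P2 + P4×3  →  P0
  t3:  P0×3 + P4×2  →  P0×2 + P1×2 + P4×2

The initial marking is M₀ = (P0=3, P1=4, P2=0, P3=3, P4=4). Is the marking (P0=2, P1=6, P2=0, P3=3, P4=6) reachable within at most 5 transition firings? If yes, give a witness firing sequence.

depth 0: 1 marking
depth 1: 3 markings reached so far
depth 2: 4 markings reached so far
depth 3: 4 markings reached so far
(frontier empty at depth 3; search complete)
target is not among the 4 markings reachable within 5 steps

NO — not reachable within 5 firings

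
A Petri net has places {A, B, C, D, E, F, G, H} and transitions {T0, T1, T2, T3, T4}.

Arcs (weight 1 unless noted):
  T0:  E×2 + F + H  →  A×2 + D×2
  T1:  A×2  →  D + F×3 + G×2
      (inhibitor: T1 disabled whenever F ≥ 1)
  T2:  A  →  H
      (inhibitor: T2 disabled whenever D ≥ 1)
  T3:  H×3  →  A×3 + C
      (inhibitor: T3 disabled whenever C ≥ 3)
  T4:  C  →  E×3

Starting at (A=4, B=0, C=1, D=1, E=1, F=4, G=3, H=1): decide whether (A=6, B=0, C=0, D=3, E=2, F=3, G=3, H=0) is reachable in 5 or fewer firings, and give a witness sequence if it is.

step 1: fire T4:  (A=4, B=0, C=1, D=1, E=1, F=4, G=3, H=1) → (A=4, B=0, C=0, D=1, E=4, F=4, G=3, H=1)
step 2: fire T0:  (A=4, B=0, C=0, D=1, E=4, F=4, G=3, H=1) → (A=6, B=0, C=0, D=3, E=2, F=3, G=3, H=0)

YES — reachable via ⟨T4, T0⟩ (2 firings)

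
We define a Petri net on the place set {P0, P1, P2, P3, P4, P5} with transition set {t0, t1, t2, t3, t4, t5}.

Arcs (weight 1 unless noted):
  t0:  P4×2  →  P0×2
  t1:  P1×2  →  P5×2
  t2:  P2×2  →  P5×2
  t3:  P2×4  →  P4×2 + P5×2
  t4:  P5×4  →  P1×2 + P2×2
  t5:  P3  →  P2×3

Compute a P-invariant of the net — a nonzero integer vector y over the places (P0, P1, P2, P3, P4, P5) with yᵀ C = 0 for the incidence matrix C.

y = (P0:1, P1:1, P2:1, P3:3, P4:1, P5:1)

Incidence matrix C (rows=places, cols=transitions):
       t0   t1   t2   t3   t4   t5
   P0   2    0    0    0    0    0
   P1   0   -2    0    0    2    0
   P2   0    0   -2   -4    2    3
   P3   0    0    0    0    0   -1
   P4  -2    0    0    2    0    0
   P5   0    2    2    2   -4    0

Candidate y = [1, 1, 1, 3, 1, 1]; check y·C column-wise:
  col t0: 1·2 + 1·0 + 1·0 + 3·0 + 1·-2 + 1·0 = 0
  col t1: 1·0 + 1·-2 + 1·0 + 3·0 + 1·0 + 1·2 = 0
  col t2: 1·0 + 1·0 + 1·-2 + 3·0 + 1·0 + 1·2 = 0
  col t3: 1·0 + 1·0 + 1·-4 + 3·0 + 1·2 + 1·2 = 0
  col t4: 1·0 + 1·2 + 1·2 + 3·0 + 1·0 + 1·-4 = 0
  col t5: 1·0 + 1·0 + 1·3 + 3·-1 + 1·0 + 1·0 = 0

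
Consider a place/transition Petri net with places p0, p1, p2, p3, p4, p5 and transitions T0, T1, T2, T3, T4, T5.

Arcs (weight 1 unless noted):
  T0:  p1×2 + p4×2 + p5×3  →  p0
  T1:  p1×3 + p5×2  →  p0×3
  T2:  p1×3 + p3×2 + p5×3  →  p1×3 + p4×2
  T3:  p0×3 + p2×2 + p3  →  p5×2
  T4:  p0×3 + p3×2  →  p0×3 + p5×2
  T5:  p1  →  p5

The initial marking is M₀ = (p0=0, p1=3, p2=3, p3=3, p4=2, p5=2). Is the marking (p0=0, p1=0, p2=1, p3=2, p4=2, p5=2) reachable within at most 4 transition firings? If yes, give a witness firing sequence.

step 1: fire T1:  (p0=0, p1=3, p2=3, p3=3, p4=2, p5=2) → (p0=3, p1=0, p2=3, p3=3, p4=2, p5=0)
step 2: fire T3:  (p0=3, p1=0, p2=3, p3=3, p4=2, p5=0) → (p0=0, p1=0, p2=1, p3=2, p4=2, p5=2)

YES — reachable via ⟨T1, T3⟩ (2 firings)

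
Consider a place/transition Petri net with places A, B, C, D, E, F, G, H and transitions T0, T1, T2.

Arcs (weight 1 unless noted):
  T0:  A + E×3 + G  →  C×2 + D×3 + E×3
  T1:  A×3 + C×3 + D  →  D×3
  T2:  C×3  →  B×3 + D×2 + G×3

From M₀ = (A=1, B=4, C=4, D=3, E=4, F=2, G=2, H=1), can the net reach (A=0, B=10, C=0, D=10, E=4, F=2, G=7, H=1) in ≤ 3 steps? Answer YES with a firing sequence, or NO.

step 1: fire T0:  (A=1, B=4, C=4, D=3, E=4, F=2, G=2, H=1) → (A=0, B=4, C=6, D=6, E=4, F=2, G=1, H=1)
step 2: fire T2:  (A=0, B=4, C=6, D=6, E=4, F=2, G=1, H=1) → (A=0, B=7, C=3, D=8, E=4, F=2, G=4, H=1)
step 3: fire T2:  (A=0, B=7, C=3, D=8, E=4, F=2, G=4, H=1) → (A=0, B=10, C=0, D=10, E=4, F=2, G=7, H=1)

YES — reachable via ⟨T0, T2, T2⟩ (3 firings)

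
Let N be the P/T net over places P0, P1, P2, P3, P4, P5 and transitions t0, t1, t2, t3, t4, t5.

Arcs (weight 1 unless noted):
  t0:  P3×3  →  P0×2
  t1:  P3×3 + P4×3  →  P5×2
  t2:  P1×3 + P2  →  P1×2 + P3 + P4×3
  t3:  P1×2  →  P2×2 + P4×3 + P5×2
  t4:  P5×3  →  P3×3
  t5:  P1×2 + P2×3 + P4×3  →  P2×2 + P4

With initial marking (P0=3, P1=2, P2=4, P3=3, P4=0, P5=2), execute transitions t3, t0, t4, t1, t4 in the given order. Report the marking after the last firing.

step 1: fire t3:  (P0=3, P1=2, P2=4, P3=3, P4=0, P5=2) → (P0=3, P1=0, P2=6, P3=3, P4=3, P5=4)
step 2: fire t0:  (P0=3, P1=0, P2=6, P3=3, P4=3, P5=4) → (P0=5, P1=0, P2=6, P3=0, P4=3, P5=4)
step 3: fire t4:  (P0=5, P1=0, P2=6, P3=0, P4=3, P5=4) → (P0=5, P1=0, P2=6, P3=3, P4=3, P5=1)
step 4: fire t1:  (P0=5, P1=0, P2=6, P3=3, P4=3, P5=1) → (P0=5, P1=0, P2=6, P3=0, P4=0, P5=3)
step 5: fire t4:  (P0=5, P1=0, P2=6, P3=0, P4=0, P5=3) → (P0=5, P1=0, P2=6, P3=3, P4=0, P5=0)

(P0=5, P1=0, P2=6, P3=3, P4=0, P5=0)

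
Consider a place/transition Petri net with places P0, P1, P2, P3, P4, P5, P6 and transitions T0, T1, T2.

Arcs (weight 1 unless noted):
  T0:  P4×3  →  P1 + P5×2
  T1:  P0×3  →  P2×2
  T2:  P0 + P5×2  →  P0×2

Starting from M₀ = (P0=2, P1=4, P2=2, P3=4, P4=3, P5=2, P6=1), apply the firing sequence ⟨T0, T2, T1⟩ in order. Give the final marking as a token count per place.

step 1: fire T0:  (P0=2, P1=4, P2=2, P3=4, P4=3, P5=2, P6=1) → (P0=2, P1=5, P2=2, P3=4, P4=0, P5=4, P6=1)
step 2: fire T2:  (P0=2, P1=5, P2=2, P3=4, P4=0, P5=4, P6=1) → (P0=3, P1=5, P2=2, P3=4, P4=0, P5=2, P6=1)
step 3: fire T1:  (P0=3, P1=5, P2=2, P3=4, P4=0, P5=2, P6=1) → (P0=0, P1=5, P2=4, P3=4, P4=0, P5=2, P6=1)

(P0=0, P1=5, P2=4, P3=4, P4=0, P5=2, P6=1)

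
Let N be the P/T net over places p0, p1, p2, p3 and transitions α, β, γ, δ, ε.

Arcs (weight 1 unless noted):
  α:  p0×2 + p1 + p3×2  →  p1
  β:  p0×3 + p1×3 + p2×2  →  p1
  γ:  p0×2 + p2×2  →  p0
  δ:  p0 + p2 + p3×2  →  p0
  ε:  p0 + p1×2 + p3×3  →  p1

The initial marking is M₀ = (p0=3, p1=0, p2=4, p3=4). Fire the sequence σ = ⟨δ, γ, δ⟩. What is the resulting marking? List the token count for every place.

(p0=2, p1=0, p2=0, p3=0)

step 1: fire δ:  (p0=3, p1=0, p2=4, p3=4) → (p0=3, p1=0, p2=3, p3=2)
step 2: fire γ:  (p0=3, p1=0, p2=3, p3=2) → (p0=2, p1=0, p2=1, p3=2)
step 3: fire δ:  (p0=2, p1=0, p2=1, p3=2) → (p0=2, p1=0, p2=0, p3=0)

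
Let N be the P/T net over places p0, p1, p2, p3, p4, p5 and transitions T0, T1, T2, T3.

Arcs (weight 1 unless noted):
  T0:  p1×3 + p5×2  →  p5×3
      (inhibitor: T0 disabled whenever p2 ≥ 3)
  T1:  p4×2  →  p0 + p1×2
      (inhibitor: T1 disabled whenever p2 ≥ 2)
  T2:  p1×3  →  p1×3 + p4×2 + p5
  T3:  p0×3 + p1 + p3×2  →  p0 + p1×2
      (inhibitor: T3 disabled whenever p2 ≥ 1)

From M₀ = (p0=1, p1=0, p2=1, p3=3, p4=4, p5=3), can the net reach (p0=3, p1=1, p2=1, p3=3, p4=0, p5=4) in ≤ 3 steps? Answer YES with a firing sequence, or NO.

step 1: fire T1:  (p0=1, p1=0, p2=1, p3=3, p4=4, p5=3) → (p0=2, p1=2, p2=1, p3=3, p4=2, p5=3)
step 2: fire T1:  (p0=2, p1=2, p2=1, p3=3, p4=2, p5=3) → (p0=3, p1=4, p2=1, p3=3, p4=0, p5=3)
step 3: fire T0:  (p0=3, p1=4, p2=1, p3=3, p4=0, p5=3) → (p0=3, p1=1, p2=1, p3=3, p4=0, p5=4)

YES — reachable via ⟨T1, T1, T0⟩ (3 firings)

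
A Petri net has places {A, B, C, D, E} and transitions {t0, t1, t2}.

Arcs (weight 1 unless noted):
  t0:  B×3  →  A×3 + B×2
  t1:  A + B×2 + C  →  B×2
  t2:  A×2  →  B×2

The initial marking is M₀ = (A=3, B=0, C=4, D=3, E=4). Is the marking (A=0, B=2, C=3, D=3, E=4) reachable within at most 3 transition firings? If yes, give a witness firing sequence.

step 1: fire t2:  (A=3, B=0, C=4, D=3, E=4) → (A=1, B=2, C=4, D=3, E=4)
step 2: fire t1:  (A=1, B=2, C=4, D=3, E=4) → (A=0, B=2, C=3, D=3, E=4)

YES — reachable via ⟨t2, t1⟩ (2 firings)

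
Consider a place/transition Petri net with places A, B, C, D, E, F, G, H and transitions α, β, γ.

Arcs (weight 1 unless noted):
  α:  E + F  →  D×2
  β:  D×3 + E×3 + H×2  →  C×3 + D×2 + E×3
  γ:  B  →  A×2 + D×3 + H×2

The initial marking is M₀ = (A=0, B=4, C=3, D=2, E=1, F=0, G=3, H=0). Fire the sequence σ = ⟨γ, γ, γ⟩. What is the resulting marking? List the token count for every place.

(A=6, B=1, C=3, D=11, E=1, F=0, G=3, H=6)

step 1: fire γ:  (A=0, B=4, C=3, D=2, E=1, F=0, G=3, H=0) → (A=2, B=3, C=3, D=5, E=1, F=0, G=3, H=2)
step 2: fire γ:  (A=2, B=3, C=3, D=5, E=1, F=0, G=3, H=2) → (A=4, B=2, C=3, D=8, E=1, F=0, G=3, H=4)
step 3: fire γ:  (A=4, B=2, C=3, D=8, E=1, F=0, G=3, H=4) → (A=6, B=1, C=3, D=11, E=1, F=0, G=3, H=6)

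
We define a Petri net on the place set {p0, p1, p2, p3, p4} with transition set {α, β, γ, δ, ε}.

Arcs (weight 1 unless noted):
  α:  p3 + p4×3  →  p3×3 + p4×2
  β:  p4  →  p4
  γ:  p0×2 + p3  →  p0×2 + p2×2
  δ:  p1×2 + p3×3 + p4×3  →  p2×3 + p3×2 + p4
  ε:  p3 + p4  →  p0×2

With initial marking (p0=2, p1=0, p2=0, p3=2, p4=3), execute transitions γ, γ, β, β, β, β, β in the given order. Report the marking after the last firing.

(p0=2, p1=0, p2=4, p3=0, p4=3)

step 1: fire γ:  (p0=2, p1=0, p2=0, p3=2, p4=3) → (p0=2, p1=0, p2=2, p3=1, p4=3)
step 2: fire γ:  (p0=2, p1=0, p2=2, p3=1, p4=3) → (p0=2, p1=0, p2=4, p3=0, p4=3)
step 3: fire β:  (p0=2, p1=0, p2=4, p3=0, p4=3) → (p0=2, p1=0, p2=4, p3=0, p4=3)
step 4: fire β:  (p0=2, p1=0, p2=4, p3=0, p4=3) → (p0=2, p1=0, p2=4, p3=0, p4=3)
step 5: fire β:  (p0=2, p1=0, p2=4, p3=0, p4=3) → (p0=2, p1=0, p2=4, p3=0, p4=3)
step 6: fire β:  (p0=2, p1=0, p2=4, p3=0, p4=3) → (p0=2, p1=0, p2=4, p3=0, p4=3)
step 7: fire β:  (p0=2, p1=0, p2=4, p3=0, p4=3) → (p0=2, p1=0, p2=4, p3=0, p4=3)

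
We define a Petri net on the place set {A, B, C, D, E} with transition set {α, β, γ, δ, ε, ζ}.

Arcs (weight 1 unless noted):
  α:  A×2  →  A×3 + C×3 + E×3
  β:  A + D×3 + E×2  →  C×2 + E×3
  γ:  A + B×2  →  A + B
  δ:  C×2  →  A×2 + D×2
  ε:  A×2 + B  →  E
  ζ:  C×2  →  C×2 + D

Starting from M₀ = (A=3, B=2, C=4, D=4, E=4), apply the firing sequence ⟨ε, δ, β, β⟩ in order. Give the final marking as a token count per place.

(A=1, B=1, C=6, D=0, E=7)

step 1: fire ε:  (A=3, B=2, C=4, D=4, E=4) → (A=1, B=1, C=4, D=4, E=5)
step 2: fire δ:  (A=1, B=1, C=4, D=4, E=5) → (A=3, B=1, C=2, D=6, E=5)
step 3: fire β:  (A=3, B=1, C=2, D=6, E=5) → (A=2, B=1, C=4, D=3, E=6)
step 4: fire β:  (A=2, B=1, C=4, D=3, E=6) → (A=1, B=1, C=6, D=0, E=7)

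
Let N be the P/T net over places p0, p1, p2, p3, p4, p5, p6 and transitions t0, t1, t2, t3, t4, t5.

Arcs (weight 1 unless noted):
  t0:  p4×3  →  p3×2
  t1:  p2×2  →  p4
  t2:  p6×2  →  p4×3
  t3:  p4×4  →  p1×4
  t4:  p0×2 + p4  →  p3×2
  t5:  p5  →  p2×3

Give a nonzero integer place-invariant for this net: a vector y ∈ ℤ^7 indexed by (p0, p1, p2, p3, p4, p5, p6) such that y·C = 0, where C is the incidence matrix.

Incidence matrix C (rows=places, cols=transitions):
       t0   t1   t2   t3   t4   t5
   p0   0    0    0    0   -2    0
   p1   0    0    0    4    0    0
   p2   0   -2    0    0    0    3
   p3   2    0    0    0    2    0
   p4  -3    1    3   -4   -1    0
   p5   0    0    0    0    0   -1
   p6   0    0   -2    0    0    0

Candidate y = [2, 2, 1, 3, 2, 3, 3]; check y·C column-wise:
  col t0: 2·0 + 2·0 + 1·0 + 3·2 + 2·-3 + 3·0 + 3·0 = 0
  col t1: 2·0 + 2·0 + 1·-2 + 3·0 + 2·1 + 3·0 + 3·0 = 0
  col t2: 2·0 + 2·0 + 1·0 + 3·0 + 2·3 + 3·0 + 3·-2 = 0
  col t3: 2·0 + 2·4 + 1·0 + 3·0 + 2·-4 + 3·0 + 3·0 = 0
  col t4: 2·-2 + 2·0 + 1·0 + 3·2 + 2·-1 + 3·0 + 3·0 = 0
  col t5: 2·0 + 2·0 + 1·3 + 3·0 + 2·0 + 3·-1 + 3·0 = 0

y = (p0:2, p1:2, p2:1, p3:3, p4:2, p5:3, p6:3)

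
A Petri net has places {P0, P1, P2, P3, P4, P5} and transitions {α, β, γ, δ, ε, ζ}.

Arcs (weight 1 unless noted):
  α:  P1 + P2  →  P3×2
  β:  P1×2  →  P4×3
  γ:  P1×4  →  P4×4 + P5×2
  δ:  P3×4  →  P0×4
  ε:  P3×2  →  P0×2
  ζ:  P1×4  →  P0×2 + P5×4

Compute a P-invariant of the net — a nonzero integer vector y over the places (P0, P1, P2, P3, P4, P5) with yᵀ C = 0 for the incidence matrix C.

y = (P0:2, P1:3, P2:1, P3:2, P4:2, P5:2)

Incidence matrix C (rows=places, cols=transitions):
        α    β    γ    δ    ε    ζ
   P0   0    0    0    4    2    2
   P1  -1   -2   -4    0    0   -4
   P2  -1    0    0    0    0    0
   P3   2    0    0   -4   -2    0
   P4   0    3    4    0    0    0
   P5   0    0    2    0    0    4

Candidate y = [2, 3, 1, 2, 2, 2]; check y·C column-wise:
  col α: 2·0 + 3·-1 + 1·-1 + 2·2 + 2·0 + 2·0 = 0
  col β: 2·0 + 3·-2 + 1·0 + 2·0 + 2·3 + 2·0 = 0
  col γ: 2·0 + 3·-4 + 1·0 + 2·0 + 2·4 + 2·2 = 0
  col δ: 2·4 + 3·0 + 1·0 + 2·-4 + 2·0 + 2·0 = 0
  col ε: 2·2 + 3·0 + 1·0 + 2·-2 + 2·0 + 2·0 = 0
  col ζ: 2·2 + 3·-4 + 1·0 + 2·0 + 2·0 + 2·4 = 0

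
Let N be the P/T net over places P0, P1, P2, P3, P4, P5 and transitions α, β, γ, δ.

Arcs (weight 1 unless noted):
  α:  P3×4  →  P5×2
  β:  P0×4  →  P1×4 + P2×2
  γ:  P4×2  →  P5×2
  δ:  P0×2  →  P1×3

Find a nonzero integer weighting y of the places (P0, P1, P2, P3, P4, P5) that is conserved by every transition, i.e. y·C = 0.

y = (P0:3, P1:2, P2:2, P3:0, P4:0, P5:0)

Incidence matrix C (rows=places, cols=transitions):
        α    β    γ    δ
   P0   0   -4    0   -2
   P1   0    4    0    3
   P2   0    2    0    0
   P3  -4    0    0    0
   P4   0    0   -2    0
   P5   2    0    2    0

Candidate y = [3, 2, 2, 0, 0, 0]; check y·C column-wise:
  col α: 3·0 + 2·0 + 2·0 + 0·-4 + 0·2 = 0
  col β: 3·-4 + 2·4 + 2·2 = 0
  col γ: 3·0 + 2·0 + 2·0 + 0·-2 + 0·2 = 0
  col δ: 3·-2 + 2·3 + 2·0 = 0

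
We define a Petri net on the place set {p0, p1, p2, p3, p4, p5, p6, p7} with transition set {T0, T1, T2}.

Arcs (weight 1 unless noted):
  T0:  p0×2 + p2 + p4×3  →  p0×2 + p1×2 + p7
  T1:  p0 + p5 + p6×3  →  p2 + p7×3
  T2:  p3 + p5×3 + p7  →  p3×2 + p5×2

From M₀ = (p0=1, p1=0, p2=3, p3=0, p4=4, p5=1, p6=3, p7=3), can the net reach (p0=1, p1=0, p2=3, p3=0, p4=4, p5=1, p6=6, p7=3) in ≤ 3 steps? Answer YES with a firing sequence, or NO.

depth 0: 1 marking
depth 1: 2 markings reached so far
depth 2: 2 markings reached so far
(frontier empty at depth 2; search complete)
target is not among the 2 markings reachable within 3 steps

NO — not reachable within 3 firings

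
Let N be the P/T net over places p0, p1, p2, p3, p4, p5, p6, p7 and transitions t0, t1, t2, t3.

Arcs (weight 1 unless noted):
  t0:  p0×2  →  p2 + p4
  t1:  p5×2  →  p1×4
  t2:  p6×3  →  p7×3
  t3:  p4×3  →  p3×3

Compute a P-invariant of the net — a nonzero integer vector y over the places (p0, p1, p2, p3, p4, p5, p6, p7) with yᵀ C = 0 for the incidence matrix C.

Incidence matrix C (rows=places, cols=transitions):
       t0   t1   t2   t3
   p0  -2    0    0    0
   p1   0    4    0    0
   p2   1    0    0    0
   p3   0    0    0    3
   p4   1    0    0   -3
   p5   0   -2    0    0
   p6   0    0   -3    0
   p7   0    0    3    0

Candidate y = [1, 0, 2, 0, 0, 0, 0, 0]; check y·C column-wise:
  col t0: 1·-2 + 2·1 + 0·1 = 0
  col t1: 1·0 + 0·4 + 2·0 + 0·-2 = 0
  col t2: 1·0 + 2·0 + 0·-3 + 0·3 = 0
  col t3: 1·0 + 2·0 + 0·3 + 0·-3 = 0

y = (p0:1, p1:0, p2:2, p3:0, p4:0, p5:0, p6:0, p7:0)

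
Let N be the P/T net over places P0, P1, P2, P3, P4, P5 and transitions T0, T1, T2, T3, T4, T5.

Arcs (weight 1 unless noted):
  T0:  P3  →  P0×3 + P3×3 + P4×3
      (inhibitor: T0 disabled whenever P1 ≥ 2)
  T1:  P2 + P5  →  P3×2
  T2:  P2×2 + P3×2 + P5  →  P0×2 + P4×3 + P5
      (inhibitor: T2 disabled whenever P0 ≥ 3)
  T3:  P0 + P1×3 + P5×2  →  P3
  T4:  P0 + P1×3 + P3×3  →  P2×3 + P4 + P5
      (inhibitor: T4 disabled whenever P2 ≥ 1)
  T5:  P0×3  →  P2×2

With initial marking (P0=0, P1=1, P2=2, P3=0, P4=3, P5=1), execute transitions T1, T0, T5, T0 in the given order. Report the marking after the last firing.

step 1: fire T1:  (P0=0, P1=1, P2=2, P3=0, P4=3, P5=1) → (P0=0, P1=1, P2=1, P3=2, P4=3, P5=0)
step 2: fire T0:  (P0=0, P1=1, P2=1, P3=2, P4=3, P5=0) → (P0=3, P1=1, P2=1, P3=4, P4=6, P5=0)
step 3: fire T5:  (P0=3, P1=1, P2=1, P3=4, P4=6, P5=0) → (P0=0, P1=1, P2=3, P3=4, P4=6, P5=0)
step 4: fire T0:  (P0=0, P1=1, P2=3, P3=4, P4=6, P5=0) → (P0=3, P1=1, P2=3, P3=6, P4=9, P5=0)

(P0=3, P1=1, P2=3, P3=6, P4=9, P5=0)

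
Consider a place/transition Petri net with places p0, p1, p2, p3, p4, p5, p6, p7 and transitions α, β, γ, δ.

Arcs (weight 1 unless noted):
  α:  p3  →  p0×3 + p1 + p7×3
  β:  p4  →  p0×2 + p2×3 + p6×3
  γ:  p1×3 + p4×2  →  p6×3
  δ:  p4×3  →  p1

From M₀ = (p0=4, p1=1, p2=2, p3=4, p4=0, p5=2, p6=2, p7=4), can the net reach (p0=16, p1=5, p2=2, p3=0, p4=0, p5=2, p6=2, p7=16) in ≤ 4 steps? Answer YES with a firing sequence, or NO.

step 1: fire α:  (p0=4, p1=1, p2=2, p3=4, p4=0, p5=2, p6=2, p7=4) → (p0=7, p1=2, p2=2, p3=3, p4=0, p5=2, p6=2, p7=7)
step 2: fire α:  (p0=7, p1=2, p2=2, p3=3, p4=0, p5=2, p6=2, p7=7) → (p0=10, p1=3, p2=2, p3=2, p4=0, p5=2, p6=2, p7=10)
step 3: fire α:  (p0=10, p1=3, p2=2, p3=2, p4=0, p5=2, p6=2, p7=10) → (p0=13, p1=4, p2=2, p3=1, p4=0, p5=2, p6=2, p7=13)
step 4: fire α:  (p0=13, p1=4, p2=2, p3=1, p4=0, p5=2, p6=2, p7=13) → (p0=16, p1=5, p2=2, p3=0, p4=0, p5=2, p6=2, p7=16)

YES — reachable via ⟨α, α, α, α⟩ (4 firings)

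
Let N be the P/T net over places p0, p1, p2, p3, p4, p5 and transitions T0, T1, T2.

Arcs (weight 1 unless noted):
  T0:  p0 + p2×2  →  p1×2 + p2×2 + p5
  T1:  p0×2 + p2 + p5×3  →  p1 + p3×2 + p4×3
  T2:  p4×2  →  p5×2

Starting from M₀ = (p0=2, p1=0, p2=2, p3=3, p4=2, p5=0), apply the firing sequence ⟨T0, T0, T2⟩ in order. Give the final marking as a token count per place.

step 1: fire T0:  (p0=2, p1=0, p2=2, p3=3, p4=2, p5=0) → (p0=1, p1=2, p2=2, p3=3, p4=2, p5=1)
step 2: fire T0:  (p0=1, p1=2, p2=2, p3=3, p4=2, p5=1) → (p0=0, p1=4, p2=2, p3=3, p4=2, p5=2)
step 3: fire T2:  (p0=0, p1=4, p2=2, p3=3, p4=2, p5=2) → (p0=0, p1=4, p2=2, p3=3, p4=0, p5=4)

(p0=0, p1=4, p2=2, p3=3, p4=0, p5=4)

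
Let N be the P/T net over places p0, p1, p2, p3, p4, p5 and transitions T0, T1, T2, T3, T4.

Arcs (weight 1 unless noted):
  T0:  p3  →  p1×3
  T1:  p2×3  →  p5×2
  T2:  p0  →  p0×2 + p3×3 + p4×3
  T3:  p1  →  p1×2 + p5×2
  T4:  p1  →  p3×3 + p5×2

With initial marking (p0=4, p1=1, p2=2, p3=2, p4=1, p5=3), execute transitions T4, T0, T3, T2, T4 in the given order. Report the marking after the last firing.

step 1: fire T4:  (p0=4, p1=1, p2=2, p3=2, p4=1, p5=3) → (p0=4, p1=0, p2=2, p3=5, p4=1, p5=5)
step 2: fire T0:  (p0=4, p1=0, p2=2, p3=5, p4=1, p5=5) → (p0=4, p1=3, p2=2, p3=4, p4=1, p5=5)
step 3: fire T3:  (p0=4, p1=3, p2=2, p3=4, p4=1, p5=5) → (p0=4, p1=4, p2=2, p3=4, p4=1, p5=7)
step 4: fire T2:  (p0=4, p1=4, p2=2, p3=4, p4=1, p5=7) → (p0=5, p1=4, p2=2, p3=7, p4=4, p5=7)
step 5: fire T4:  (p0=5, p1=4, p2=2, p3=7, p4=4, p5=7) → (p0=5, p1=3, p2=2, p3=10, p4=4, p5=9)

(p0=5, p1=3, p2=2, p3=10, p4=4, p5=9)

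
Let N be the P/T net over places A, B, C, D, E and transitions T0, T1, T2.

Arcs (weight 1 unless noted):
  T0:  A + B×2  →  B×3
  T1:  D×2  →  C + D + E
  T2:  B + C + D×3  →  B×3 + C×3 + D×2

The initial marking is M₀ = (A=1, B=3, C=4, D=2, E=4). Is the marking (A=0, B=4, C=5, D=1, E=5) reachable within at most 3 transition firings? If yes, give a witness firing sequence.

YES — reachable via ⟨T0, T1⟩ (2 firings)

step 1: fire T0:  (A=1, B=3, C=4, D=2, E=4) → (A=0, B=4, C=4, D=2, E=4)
step 2: fire T1:  (A=0, B=4, C=4, D=2, E=4) → (A=0, B=4, C=5, D=1, E=5)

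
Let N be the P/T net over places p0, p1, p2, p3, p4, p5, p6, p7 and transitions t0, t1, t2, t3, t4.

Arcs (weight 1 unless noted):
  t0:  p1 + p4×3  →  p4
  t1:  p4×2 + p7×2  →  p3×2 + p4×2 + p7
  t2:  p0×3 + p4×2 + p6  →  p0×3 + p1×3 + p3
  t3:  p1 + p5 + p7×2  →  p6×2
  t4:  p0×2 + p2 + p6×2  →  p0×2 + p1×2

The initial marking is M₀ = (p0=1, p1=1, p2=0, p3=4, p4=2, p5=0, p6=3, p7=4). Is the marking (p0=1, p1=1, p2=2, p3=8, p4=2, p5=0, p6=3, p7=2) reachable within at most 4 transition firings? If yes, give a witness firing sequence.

NO — not reachable within 4 firings

depth 0: 1 marking
depth 1: 2 markings reached so far
depth 2: 3 markings reached so far
depth 3: 4 markings reached so far
depth 4: 4 markings reached so far
(frontier empty at depth 4; search complete)
target is not among the 4 markings reachable within 4 steps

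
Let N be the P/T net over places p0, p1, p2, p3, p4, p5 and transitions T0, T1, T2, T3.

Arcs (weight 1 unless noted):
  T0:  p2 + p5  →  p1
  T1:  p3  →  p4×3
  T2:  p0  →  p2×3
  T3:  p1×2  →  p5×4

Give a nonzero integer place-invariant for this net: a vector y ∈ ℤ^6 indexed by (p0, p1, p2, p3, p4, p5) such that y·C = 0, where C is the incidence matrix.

y = (p0:0, p1:0, p2:0, p3:3, p4:1, p5:0)

Incidence matrix C (rows=places, cols=transitions):
       T0   T1   T2   T3
   p0   0    0   -1    0
   p1   1    0    0   -2
   p2  -1    0    3    0
   p3   0   -1    0    0
   p4   0    3    0    0
   p5  -1    0    0    4

Candidate y = [0, 0, 0, 3, 1, 0]; check y·C column-wise:
  col T0: 0·1 + 0·-1 + 3·0 + 1·0 + 0·-1 = 0
  col T1: 3·-1 + 1·3 = 0
  col T2: 0·-1 + 0·3 + 3·0 + 1·0 = 0
  col T3: 0·-2 + 3·0 + 1·0 + 0·4 = 0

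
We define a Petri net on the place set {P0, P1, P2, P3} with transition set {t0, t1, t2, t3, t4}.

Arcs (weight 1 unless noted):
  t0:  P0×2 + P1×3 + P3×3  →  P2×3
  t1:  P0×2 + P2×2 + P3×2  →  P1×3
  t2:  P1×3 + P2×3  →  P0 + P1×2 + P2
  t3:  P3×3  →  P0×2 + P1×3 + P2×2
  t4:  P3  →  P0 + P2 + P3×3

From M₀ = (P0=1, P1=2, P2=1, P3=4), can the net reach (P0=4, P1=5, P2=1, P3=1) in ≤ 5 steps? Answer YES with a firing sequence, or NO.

depth 0: 1 marking
depth 1: 3 markings reached so far
depth 2: 7 markings reached so far
depth 3: 14 markings reached so far
depth 4: 24 markings reached so far
depth 5: 41 markings reached so far
target is not among the 41 markings reachable within 5 steps

NO — not reachable within 5 firings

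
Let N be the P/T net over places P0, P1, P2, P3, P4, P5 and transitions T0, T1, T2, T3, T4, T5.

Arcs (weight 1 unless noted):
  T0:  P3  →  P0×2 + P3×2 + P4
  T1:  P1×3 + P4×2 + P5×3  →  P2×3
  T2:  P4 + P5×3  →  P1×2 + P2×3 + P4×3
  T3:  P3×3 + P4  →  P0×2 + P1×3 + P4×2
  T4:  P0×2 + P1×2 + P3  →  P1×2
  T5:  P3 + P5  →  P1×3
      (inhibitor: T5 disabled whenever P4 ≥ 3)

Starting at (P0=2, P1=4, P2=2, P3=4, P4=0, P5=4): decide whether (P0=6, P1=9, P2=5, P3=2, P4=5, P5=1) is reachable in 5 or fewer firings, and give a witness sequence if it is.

YES — reachable via ⟨T0, T0, T2, T3, T4⟩ (5 firings)

step 1: fire T0:  (P0=2, P1=4, P2=2, P3=4, P4=0, P5=4) → (P0=4, P1=4, P2=2, P3=5, P4=1, P5=4)
step 2: fire T0:  (P0=4, P1=4, P2=2, P3=5, P4=1, P5=4) → (P0=6, P1=4, P2=2, P3=6, P4=2, P5=4)
step 3: fire T2:  (P0=6, P1=4, P2=2, P3=6, P4=2, P5=4) → (P0=6, P1=6, P2=5, P3=6, P4=4, P5=1)
step 4: fire T3:  (P0=6, P1=6, P2=5, P3=6, P4=4, P5=1) → (P0=8, P1=9, P2=5, P3=3, P4=5, P5=1)
step 5: fire T4:  (P0=8, P1=9, P2=5, P3=3, P4=5, P5=1) → (P0=6, P1=9, P2=5, P3=2, P4=5, P5=1)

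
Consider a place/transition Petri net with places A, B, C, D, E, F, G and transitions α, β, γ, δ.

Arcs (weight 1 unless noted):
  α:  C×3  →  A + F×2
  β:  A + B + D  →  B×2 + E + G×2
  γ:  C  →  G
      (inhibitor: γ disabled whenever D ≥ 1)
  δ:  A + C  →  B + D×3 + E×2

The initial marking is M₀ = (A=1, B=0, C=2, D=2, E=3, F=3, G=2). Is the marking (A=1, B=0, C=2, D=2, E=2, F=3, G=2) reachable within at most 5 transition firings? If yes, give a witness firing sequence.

NO — not reachable within 5 firings

depth 0: 1 marking
depth 1: 2 markings reached so far
depth 2: 2 markings reached so far
(frontier empty at depth 2; search complete)
target is not among the 2 markings reachable within 5 steps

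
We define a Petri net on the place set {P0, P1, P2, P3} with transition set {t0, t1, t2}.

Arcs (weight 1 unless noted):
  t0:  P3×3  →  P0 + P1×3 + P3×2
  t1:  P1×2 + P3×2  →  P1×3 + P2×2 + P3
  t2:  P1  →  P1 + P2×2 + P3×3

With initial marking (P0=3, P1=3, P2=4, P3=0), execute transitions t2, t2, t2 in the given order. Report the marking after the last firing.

step 1: fire t2:  (P0=3, P1=3, P2=4, P3=0) → (P0=3, P1=3, P2=6, P3=3)
step 2: fire t2:  (P0=3, P1=3, P2=6, P3=3) → (P0=3, P1=3, P2=8, P3=6)
step 3: fire t2:  (P0=3, P1=3, P2=8, P3=6) → (P0=3, P1=3, P2=10, P3=9)

(P0=3, P1=3, P2=10, P3=9)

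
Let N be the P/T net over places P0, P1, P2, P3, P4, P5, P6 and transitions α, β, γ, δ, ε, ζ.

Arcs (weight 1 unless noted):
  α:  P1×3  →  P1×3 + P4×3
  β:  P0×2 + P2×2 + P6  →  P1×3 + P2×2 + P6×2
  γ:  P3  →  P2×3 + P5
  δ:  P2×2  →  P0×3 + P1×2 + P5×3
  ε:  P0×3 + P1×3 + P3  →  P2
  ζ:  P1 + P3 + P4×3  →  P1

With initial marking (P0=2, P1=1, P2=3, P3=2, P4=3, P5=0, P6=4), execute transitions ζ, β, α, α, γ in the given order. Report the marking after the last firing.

step 1: fire ζ:  (P0=2, P1=1, P2=3, P3=2, P4=3, P5=0, P6=4) → (P0=2, P1=1, P2=3, P3=1, P4=0, P5=0, P6=4)
step 2: fire β:  (P0=2, P1=1, P2=3, P3=1, P4=0, P5=0, P6=4) → (P0=0, P1=4, P2=3, P3=1, P4=0, P5=0, P6=5)
step 3: fire α:  (P0=0, P1=4, P2=3, P3=1, P4=0, P5=0, P6=5) → (P0=0, P1=4, P2=3, P3=1, P4=3, P5=0, P6=5)
step 4: fire α:  (P0=0, P1=4, P2=3, P3=1, P4=3, P5=0, P6=5) → (P0=0, P1=4, P2=3, P3=1, P4=6, P5=0, P6=5)
step 5: fire γ:  (P0=0, P1=4, P2=3, P3=1, P4=6, P5=0, P6=5) → (P0=0, P1=4, P2=6, P3=0, P4=6, P5=1, P6=5)

(P0=0, P1=4, P2=6, P3=0, P4=6, P5=1, P6=5)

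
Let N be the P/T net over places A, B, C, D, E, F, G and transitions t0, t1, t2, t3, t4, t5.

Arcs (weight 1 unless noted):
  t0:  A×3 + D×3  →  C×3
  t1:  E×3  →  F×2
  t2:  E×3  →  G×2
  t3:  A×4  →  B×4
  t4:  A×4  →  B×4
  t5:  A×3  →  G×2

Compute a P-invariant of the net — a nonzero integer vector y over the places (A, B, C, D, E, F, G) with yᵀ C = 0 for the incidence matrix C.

y = (A:0, B:0, C:1, D:1, E:0, F:0, G:0)

Incidence matrix C (rows=places, cols=transitions):
       t0   t1   t2   t3   t4   t5
    A  -3    0    0   -4   -4   -3
    B   0    0    0    4    4    0
    C   3    0    0    0    0    0
    D  -3    0    0    0    0    0
    E   0   -3   -3    0    0    0
    F   0    2    0    0    0    0
    G   0    0    2    0    0    2

Candidate y = [0, 0, 1, 1, 0, 0, 0]; check y·C column-wise:
  col t0: 0·-3 + 1·3 + 1·-3 = 0
  col t1: 1·0 + 1·0 + 0·-3 + 0·2 = 0
  col t2: 1·0 + 1·0 + 0·-3 + 0·2 = 0
  col t3: 0·-4 + 0·4 + 1·0 + 1·0 = 0
  col t4: 0·-4 + 0·4 + 1·0 + 1·0 = 0
  col t5: 0·-3 + 1·0 + 1·0 + 0·2 = 0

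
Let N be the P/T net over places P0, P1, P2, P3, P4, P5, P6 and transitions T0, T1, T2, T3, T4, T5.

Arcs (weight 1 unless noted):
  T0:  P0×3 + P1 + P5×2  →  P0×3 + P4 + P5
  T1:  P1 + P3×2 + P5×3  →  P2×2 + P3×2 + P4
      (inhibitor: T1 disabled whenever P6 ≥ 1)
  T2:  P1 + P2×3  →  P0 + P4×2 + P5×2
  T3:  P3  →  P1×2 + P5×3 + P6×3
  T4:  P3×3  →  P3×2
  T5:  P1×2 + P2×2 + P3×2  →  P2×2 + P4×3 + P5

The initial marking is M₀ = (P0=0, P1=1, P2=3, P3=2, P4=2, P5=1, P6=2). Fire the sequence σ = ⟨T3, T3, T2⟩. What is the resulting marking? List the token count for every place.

step 1: fire T3:  (P0=0, P1=1, P2=3, P3=2, P4=2, P5=1, P6=2) → (P0=0, P1=3, P2=3, P3=1, P4=2, P5=4, P6=5)
step 2: fire T3:  (P0=0, P1=3, P2=3, P3=1, P4=2, P5=4, P6=5) → (P0=0, P1=5, P2=3, P3=0, P4=2, P5=7, P6=8)
step 3: fire T2:  (P0=0, P1=5, P2=3, P3=0, P4=2, P5=7, P6=8) → (P0=1, P1=4, P2=0, P3=0, P4=4, P5=9, P6=8)

(P0=1, P1=4, P2=0, P3=0, P4=4, P5=9, P6=8)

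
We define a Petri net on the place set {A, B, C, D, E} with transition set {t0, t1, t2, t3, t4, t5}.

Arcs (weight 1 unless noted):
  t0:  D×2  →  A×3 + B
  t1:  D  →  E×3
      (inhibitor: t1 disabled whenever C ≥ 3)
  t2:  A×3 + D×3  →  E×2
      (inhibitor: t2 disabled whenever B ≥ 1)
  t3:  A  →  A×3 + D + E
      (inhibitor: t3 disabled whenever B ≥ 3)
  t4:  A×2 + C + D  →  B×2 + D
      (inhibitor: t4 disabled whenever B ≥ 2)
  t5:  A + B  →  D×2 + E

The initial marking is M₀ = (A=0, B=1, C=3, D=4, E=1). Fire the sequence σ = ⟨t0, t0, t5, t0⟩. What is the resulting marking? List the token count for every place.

step 1: fire t0:  (A=0, B=1, C=3, D=4, E=1) → (A=3, B=2, C=3, D=2, E=1)
step 2: fire t0:  (A=3, B=2, C=3, D=2, E=1) → (A=6, B=3, C=3, D=0, E=1)
step 3: fire t5:  (A=6, B=3, C=3, D=0, E=1) → (A=5, B=2, C=3, D=2, E=2)
step 4: fire t0:  (A=5, B=2, C=3, D=2, E=2) → (A=8, B=3, C=3, D=0, E=2)

(A=8, B=3, C=3, D=0, E=2)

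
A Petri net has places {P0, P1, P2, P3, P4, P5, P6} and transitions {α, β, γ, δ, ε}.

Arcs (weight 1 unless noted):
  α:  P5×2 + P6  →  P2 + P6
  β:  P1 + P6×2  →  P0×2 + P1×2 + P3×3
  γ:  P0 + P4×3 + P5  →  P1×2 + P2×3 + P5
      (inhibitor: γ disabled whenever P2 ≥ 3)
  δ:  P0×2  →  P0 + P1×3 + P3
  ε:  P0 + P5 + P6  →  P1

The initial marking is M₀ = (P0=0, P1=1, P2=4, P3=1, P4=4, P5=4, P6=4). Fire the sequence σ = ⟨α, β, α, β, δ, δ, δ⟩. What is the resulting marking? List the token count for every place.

step 1: fire α:  (P0=0, P1=1, P2=4, P3=1, P4=4, P5=4, P6=4) → (P0=0, P1=1, P2=5, P3=1, P4=4, P5=2, P6=4)
step 2: fire β:  (P0=0, P1=1, P2=5, P3=1, P4=4, P5=2, P6=4) → (P0=2, P1=2, P2=5, P3=4, P4=4, P5=2, P6=2)
step 3: fire α:  (P0=2, P1=2, P2=5, P3=4, P4=4, P5=2, P6=2) → (P0=2, P1=2, P2=6, P3=4, P4=4, P5=0, P6=2)
step 4: fire β:  (P0=2, P1=2, P2=6, P3=4, P4=4, P5=0, P6=2) → (P0=4, P1=3, P2=6, P3=7, P4=4, P5=0, P6=0)
step 5: fire δ:  (P0=4, P1=3, P2=6, P3=7, P4=4, P5=0, P6=0) → (P0=3, P1=6, P2=6, P3=8, P4=4, P5=0, P6=0)
step 6: fire δ:  (P0=3, P1=6, P2=6, P3=8, P4=4, P5=0, P6=0) → (P0=2, P1=9, P2=6, P3=9, P4=4, P5=0, P6=0)
step 7: fire δ:  (P0=2, P1=9, P2=6, P3=9, P4=4, P5=0, P6=0) → (P0=1, P1=12, P2=6, P3=10, P4=4, P5=0, P6=0)

(P0=1, P1=12, P2=6, P3=10, P4=4, P5=0, P6=0)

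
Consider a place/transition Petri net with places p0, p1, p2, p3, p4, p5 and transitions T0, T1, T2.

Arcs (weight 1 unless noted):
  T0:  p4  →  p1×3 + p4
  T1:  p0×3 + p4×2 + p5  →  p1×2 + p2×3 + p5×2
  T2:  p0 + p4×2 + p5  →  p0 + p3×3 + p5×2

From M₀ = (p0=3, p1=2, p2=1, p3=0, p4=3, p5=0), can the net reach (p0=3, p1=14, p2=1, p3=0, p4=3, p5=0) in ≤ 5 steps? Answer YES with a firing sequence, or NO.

step 1: fire T0:  (p0=3, p1=2, p2=1, p3=0, p4=3, p5=0) → (p0=3, p1=5, p2=1, p3=0, p4=3, p5=0)
step 2: fire T0:  (p0=3, p1=5, p2=1, p3=0, p4=3, p5=0) → (p0=3, p1=8, p2=1, p3=0, p4=3, p5=0)
step 3: fire T0:  (p0=3, p1=8, p2=1, p3=0, p4=3, p5=0) → (p0=3, p1=11, p2=1, p3=0, p4=3, p5=0)
step 4: fire T0:  (p0=3, p1=11, p2=1, p3=0, p4=3, p5=0) → (p0=3, p1=14, p2=1, p3=0, p4=3, p5=0)

YES — reachable via ⟨T0, T0, T0, T0⟩ (4 firings)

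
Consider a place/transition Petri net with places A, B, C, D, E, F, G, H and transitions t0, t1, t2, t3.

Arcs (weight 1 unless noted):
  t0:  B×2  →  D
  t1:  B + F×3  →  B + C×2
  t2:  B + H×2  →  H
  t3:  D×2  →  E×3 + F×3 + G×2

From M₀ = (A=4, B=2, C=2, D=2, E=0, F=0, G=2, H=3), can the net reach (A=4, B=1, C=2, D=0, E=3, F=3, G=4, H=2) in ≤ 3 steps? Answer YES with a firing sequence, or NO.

YES — reachable via ⟨t2, t3⟩ (2 firings)

step 1: fire t2:  (A=4, B=2, C=2, D=2, E=0, F=0, G=2, H=3) → (A=4, B=1, C=2, D=2, E=0, F=0, G=2, H=2)
step 2: fire t3:  (A=4, B=1, C=2, D=2, E=0, F=0, G=2, H=2) → (A=4, B=1, C=2, D=0, E=3, F=3, G=4, H=2)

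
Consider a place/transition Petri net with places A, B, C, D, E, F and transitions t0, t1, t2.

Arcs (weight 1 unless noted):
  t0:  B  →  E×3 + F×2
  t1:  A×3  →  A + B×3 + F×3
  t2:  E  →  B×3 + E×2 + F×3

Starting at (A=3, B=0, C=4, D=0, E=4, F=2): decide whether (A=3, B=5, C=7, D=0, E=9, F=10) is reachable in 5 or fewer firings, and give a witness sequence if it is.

depth 0: 1 marking
depth 1: 3 markings reached so far
depth 2: 7 markings reached so far
depth 3: 13 markings reached so far
depth 4: 21 markings reached so far
depth 5: 29 markings reached so far
target is not among the 29 markings reachable within 5 steps

NO — not reachable within 5 firings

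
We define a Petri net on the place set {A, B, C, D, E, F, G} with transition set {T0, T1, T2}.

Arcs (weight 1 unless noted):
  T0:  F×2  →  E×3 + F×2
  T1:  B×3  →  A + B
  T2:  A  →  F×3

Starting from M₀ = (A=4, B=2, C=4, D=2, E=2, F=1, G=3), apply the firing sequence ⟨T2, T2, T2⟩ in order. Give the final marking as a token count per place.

step 1: fire T2:  (A=4, B=2, C=4, D=2, E=2, F=1, G=3) → (A=3, B=2, C=4, D=2, E=2, F=4, G=3)
step 2: fire T2:  (A=3, B=2, C=4, D=2, E=2, F=4, G=3) → (A=2, B=2, C=4, D=2, E=2, F=7, G=3)
step 3: fire T2:  (A=2, B=2, C=4, D=2, E=2, F=7, G=3) → (A=1, B=2, C=4, D=2, E=2, F=10, G=3)

(A=1, B=2, C=4, D=2, E=2, F=10, G=3)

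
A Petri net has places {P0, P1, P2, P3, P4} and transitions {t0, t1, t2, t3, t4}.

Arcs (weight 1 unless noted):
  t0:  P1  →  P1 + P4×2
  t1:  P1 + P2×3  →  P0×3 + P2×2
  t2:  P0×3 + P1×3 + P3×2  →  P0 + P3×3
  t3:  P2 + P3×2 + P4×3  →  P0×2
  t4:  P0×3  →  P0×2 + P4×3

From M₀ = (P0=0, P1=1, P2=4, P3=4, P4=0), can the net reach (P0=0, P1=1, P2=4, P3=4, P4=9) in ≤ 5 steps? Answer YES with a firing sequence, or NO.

depth 0: 1 marking
depth 1: 3 markings reached so far
depth 2: 6 markings reached so far
depth 3: 11 markings reached so far
depth 4: 18 markings reached so far
depth 5: 28 markings reached so far
target is not among the 28 markings reachable within 5 steps

NO — not reachable within 5 firings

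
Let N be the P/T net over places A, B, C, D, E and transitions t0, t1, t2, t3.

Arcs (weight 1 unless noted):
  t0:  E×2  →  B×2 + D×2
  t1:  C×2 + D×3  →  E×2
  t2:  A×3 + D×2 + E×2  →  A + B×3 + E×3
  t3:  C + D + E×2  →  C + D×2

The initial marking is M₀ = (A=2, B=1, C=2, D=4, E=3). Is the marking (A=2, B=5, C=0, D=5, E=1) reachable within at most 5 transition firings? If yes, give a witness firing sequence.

YES — reachable via ⟨t0, t1, t0⟩ (3 firings)

step 1: fire t0:  (A=2, B=1, C=2, D=4, E=3) → (A=2, B=3, C=2, D=6, E=1)
step 2: fire t1:  (A=2, B=3, C=2, D=6, E=1) → (A=2, B=3, C=0, D=3, E=3)
step 3: fire t0:  (A=2, B=3, C=0, D=3, E=3) → (A=2, B=5, C=0, D=5, E=1)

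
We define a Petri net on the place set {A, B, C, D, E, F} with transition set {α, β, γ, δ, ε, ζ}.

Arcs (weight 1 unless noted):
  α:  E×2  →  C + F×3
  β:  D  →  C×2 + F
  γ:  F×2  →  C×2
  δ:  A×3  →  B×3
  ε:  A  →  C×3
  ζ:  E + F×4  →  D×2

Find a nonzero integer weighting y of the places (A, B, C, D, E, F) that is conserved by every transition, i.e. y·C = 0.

Incidence matrix C (rows=places, cols=transitions):
        α    β    γ    δ    ε    ζ
    A   0    0    0   -3   -1    0
    B   0    0    0    3    0    0
    C   1    2    2    0    3    0
    D   0   -1    0    0    0    2
    E  -2    0    0    0    0   -1
    F   3    1   -2    0    0   -4

Candidate y = [3, 3, 1, 3, 2, 1]; check y·C column-wise:
  col α: 3·0 + 3·0 + 1·1 + 3·0 + 2·-2 + 1·3 = 0
  col β: 3·0 + 3·0 + 1·2 + 3·-1 + 2·0 + 1·1 = 0
  col γ: 3·0 + 3·0 + 1·2 + 3·0 + 2·0 + 1·-2 = 0
  col δ: 3·-3 + 3·3 + 1·0 + 3·0 + 2·0 + 1·0 = 0
  col ε: 3·-1 + 3·0 + 1·3 + 3·0 + 2·0 + 1·0 = 0
  col ζ: 3·0 + 3·0 + 1·0 + 3·2 + 2·-1 + 1·-4 = 0

y = (A:3, B:3, C:1, D:3, E:2, F:1)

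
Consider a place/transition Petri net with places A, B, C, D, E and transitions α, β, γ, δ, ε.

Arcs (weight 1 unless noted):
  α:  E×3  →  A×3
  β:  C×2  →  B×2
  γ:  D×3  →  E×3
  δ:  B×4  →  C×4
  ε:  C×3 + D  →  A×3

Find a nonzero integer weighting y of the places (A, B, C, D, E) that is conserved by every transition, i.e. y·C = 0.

y = (A:3, B:2, C:2, D:3, E:3)

Incidence matrix C (rows=places, cols=transitions):
        α    β    γ    δ    ε
    A   3    0    0    0    3
    B   0    2    0   -4    0
    C   0   -2    0    4   -3
    D   0    0   -3    0   -1
    E  -3    0    3    0    0

Candidate y = [3, 2, 2, 3, 3]; check y·C column-wise:
  col α: 3·3 + 2·0 + 2·0 + 3·0 + 3·-3 = 0
  col β: 3·0 + 2·2 + 2·-2 + 3·0 + 3·0 = 0
  col γ: 3·0 + 2·0 + 2·0 + 3·-3 + 3·3 = 0
  col δ: 3·0 + 2·-4 + 2·4 + 3·0 + 3·0 = 0
  col ε: 3·3 + 2·0 + 2·-3 + 3·-1 + 3·0 = 0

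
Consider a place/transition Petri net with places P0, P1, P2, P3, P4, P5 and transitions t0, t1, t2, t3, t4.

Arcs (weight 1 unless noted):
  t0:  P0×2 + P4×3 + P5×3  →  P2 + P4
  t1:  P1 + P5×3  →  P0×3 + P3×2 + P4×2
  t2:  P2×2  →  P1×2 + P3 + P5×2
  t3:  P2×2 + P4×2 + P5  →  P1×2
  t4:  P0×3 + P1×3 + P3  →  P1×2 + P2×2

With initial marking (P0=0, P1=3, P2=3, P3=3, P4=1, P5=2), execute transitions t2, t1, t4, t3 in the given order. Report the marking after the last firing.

step 1: fire t2:  (P0=0, P1=3, P2=3, P3=3, P4=1, P5=2) → (P0=0, P1=5, P2=1, P3=4, P4=1, P5=4)
step 2: fire t1:  (P0=0, P1=5, P2=1, P3=4, P4=1, P5=4) → (P0=3, P1=4, P2=1, P3=6, P4=3, P5=1)
step 3: fire t4:  (P0=3, P1=4, P2=1, P3=6, P4=3, P5=1) → (P0=0, P1=3, P2=3, P3=5, P4=3, P5=1)
step 4: fire t3:  (P0=0, P1=3, P2=3, P3=5, P4=3, P5=1) → (P0=0, P1=5, P2=1, P3=5, P4=1, P5=0)

(P0=0, P1=5, P2=1, P3=5, P4=1, P5=0)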